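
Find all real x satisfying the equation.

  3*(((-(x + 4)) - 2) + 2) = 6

Step 1. [3*(((-(x + 4)) - 2) + 2) = 6] 3·(inner) — divide through by 3. So div: ((-(x + 4)) - 2) + 2 = 2.
Step 2. [((-(x + 4)) - 2) + 2 = 2] 2 comes off first (subtract 2), so sub: (-(x + 4)) - 2 = 0.
Step 3. [(-(x + 4)) - 2 = 0] 2 comes off first (add 2), so sub: -(x + 4) = 2.
Step 4. [-(x + 4) = 2] LHS negated; negate both sides ⇒ neg: x + 4 = -2.
Step 5. [x + 4 = -2] the outer +4 inverts by subtracting 4, so sub: x = -6.

Answer: x ∈ {-6}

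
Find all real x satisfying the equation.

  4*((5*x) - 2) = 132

Step 1. [4*((5*x) - 2) = 132] leading coefficient 4: divide by 4. So div: (5*x) - 2 = 33.
Step 2. [(5*x) - 2 = 33] add 2: x sits inside (… - 2), so sub: 5*x = 35.
Step 3. [5*x = 35] divide by the outer 5. So div: x = 7.

Answer: x ∈ {7}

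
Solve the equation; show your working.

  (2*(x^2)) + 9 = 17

Step 1. [(2*(x^2)) + 9 = 17] 9 comes off first (subtract 9), so sub: 2*(x^2) = 8.
Step 2. [2*(x^2) = 8] LHS = 2·(…); ÷2 both sides, so div: x^2 = 4.
Step 3. [x^2 = 4] √ both sides: 4 ≥ 0 gives two branches, so sqrt: x = 2 or -2.

Answer: x ∈ {-2, 2}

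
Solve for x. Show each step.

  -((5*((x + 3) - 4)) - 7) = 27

Step 1. [-((5*((x + 3) - 4)) - 7) = 27] LHS negated; negate both sides, so neg: (5*((x + 3) - 4)) - 7 = -27.
Step 2. [(5*((x + 3) - 4)) - 7 = -27] peel the -7: add 7 from each side ⇒ sub: 5*((x + 3) - 4) = -20.
Step 3. [5*((x + 3) - 4) = -20] 5 out front; divide by 5. So div: (x + 3) - 4 = -4.
Step 4. [(x + 3) - 4 = -4] add 4: x sits inside (… - 4). So sub: x + 3 = 0.
Step 5. [x + 3 = 0] subtract 3: x sits inside (… + 3) ⇒ sub: x = -3.

Answer: x ∈ {-3}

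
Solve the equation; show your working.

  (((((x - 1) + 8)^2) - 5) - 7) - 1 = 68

Step 1. [(((((x - 1) + 8)^2) - 5) - 7) - 1 = 68] add 1: x sits inside (… - 1) ⇒ sub: ((((x - 1) + 8)^2) - 5) - 7 = 69.
Step 2. [((((x - 1) + 8)^2) - 5) - 7 = 69] the outer -7 inverts by adding 7, so sub: (((x - 1) + 8)^2) - 5 = 76.
Step 3. [(((x - 1) + 8)^2) - 5 = 76] -5 is outermost — add 5 both sides, so sub: ((x - 1) + 8)^2 = 81.
Step 4. [((x - 1) + 8)^2 = 81] 81 ≥ 0, LHS is (·)² — take ±√ ⇒ sqrt: (x - 1) + 8 = 9 or -9.
Step 5. [(x - 1) + 8 = 9 or -9] peel the +8: subtract 8 from each side ⇒ sub: x - 1 = 1 or -17.
Step 6. [x - 1 = 1 or -17] 1 comes off first (add 1) ⇒ sub: x = 2 or -16.

Answer: x ∈ {-16, 2}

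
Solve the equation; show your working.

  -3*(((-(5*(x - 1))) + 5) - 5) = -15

Step 1. [-3*(((-(5*(x - 1))) + 5) - 5) = -15] -3 out front; divide by -3 ⇒ div: ((-(5*(x - 1))) + 5) - 5 = 5.
Step 2. [((-(5*(x - 1))) + 5) - 5 = 5] -5 is outermost — add 5 both sides. So sub: (-(5*(x - 1))) + 5 = 10.
Step 3. [(-(5*(x - 1))) + 5 = 10] 5 comes off first (subtract 5) ⇒ sub: -(5*(x - 1)) = 5.
Step 4. [-(5*(x - 1)) = 5] LHS negated; negate both sides, so neg: 5*(x - 1) = -5.
Step 5. [5*(x - 1) = -5] leading coefficient 5: divide by 5 ⇒ div: x - 1 = -1.
Step 6. [x - 1 = -1] the outer -1 inverts by adding 1, so sub: x = 0.

Answer: x ∈ {0}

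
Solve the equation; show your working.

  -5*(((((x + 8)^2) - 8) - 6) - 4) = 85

Step 1. [-5*(((((x + 8)^2) - 8) - 6) - 4) = 85] leading coefficient -5: divide by -5. So div: ((((x + 8)^2) - 8) - 6) - 4 = -17.
Step 2. [((((x + 8)^2) - 8) - 6) - 4 = -17] 4 comes off first (add 4) ⇒ sub: (((x + 8)^2) - 8) - 6 = -13.
Step 3. [(((x + 8)^2) - 8) - 6 = -13] add 6: x sits inside (… - 6) ⇒ sub: ((x + 8)^2) - 8 = -7.
Step 4. [((x + 8)^2) - 8 = -7] peel the -8: add 8 from each side ⇒ sub: (x + 8)^2 = 1.
Step 5. [(x + 8)^2 = 1] LHS squared, RHS 1 ≥ 0: apply √ (±) ⇒ sqrt: x + 8 = 1 or -1.
Step 6. [x + 8 = 1 or -1] peel the +8: subtract 8 from each side ⇒ sub: x = -7 or -9.

Answer: x ∈ {-9, -7}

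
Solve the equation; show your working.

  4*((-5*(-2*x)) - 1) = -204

Step 1. [4*((-5*(-2*x)) - 1) = -204] 4·(inner) — divide through by 4. So div: (-5*(-2*x)) - 1 = -51.
Step 2. [(-5*(-2*x)) - 1 = -51] peel the -1: add 1 from each side, so sub: -5*(-2*x) = -50.
Step 3. [-5*(-2*x) = -50] leading coefficient -5: divide by -5 ⇒ div: -2*x = 10.
Step 4. [-2*x = 10] LHS = -2·(…); ÷-2 both sides. So div: x = -5.

Answer: x ∈ {-5}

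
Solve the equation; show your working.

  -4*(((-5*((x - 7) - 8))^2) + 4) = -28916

Step 1. [-4*(((-5*((x - 7) - 8))^2) + 4) = -28916] -4 out front; divide by -4 ⇒ div: ((-5*((x - 7) - 8))^2) + 4 = 7229.
Step 2. [((-5*((x - 7) - 8))^2) + 4 = 7229] the outer +4 inverts by subtracting 4. So sub: (-5*((x - 7) - 8))^2 = 7225.
Step 3. [(-5*((x - 7) - 8))^2 = 7225] √ both sides: 7225 ≥ 0 gives two branches. So sqrt: -5*((x - 7) - 8) = 85 or -85.
Step 4. [-5*((x - 7) - 8) = 85 or -85] -5 out front; divide by -5, so div: (x - 7) - 8 = -17 or 17.
Step 5. [(x - 7) - 8 = -17 or 17] peel the -8: add 8 from each side, so sub: x - 7 = -9 or 25.
Step 6. [x - 7 = -9 or 25] -7 is outermost — add 7 both sides, so sub: x = -2 or 32.

Answer: x ∈ {-2, 32}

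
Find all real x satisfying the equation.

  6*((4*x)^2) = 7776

Step 1. [6*((4*x)^2) = 7776] divide by the outer 6 ⇒ div: (4*x)^2 = 1296.
Step 2. [(4*x)^2 = 1296] LHS squared, RHS 1296 ≥ 0: apply √ (±), so sqrt: 4*x = 36 or -36.
Step 3. [4*x = 36 or -36] 4 out front; divide by 4, so div: x = 9 or -9.

Answer: x ∈ {-9, 9}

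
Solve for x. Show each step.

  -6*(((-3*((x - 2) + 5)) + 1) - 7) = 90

Step 1. [-6*(((-3*((x - 2) + 5)) + 1) - 7) = 90] divide by the outer -6. So div: ((-3*((x - 2) + 5)) + 1) - 7 = -15.
Step 2. [((-3*((x - 2) + 5)) + 1) - 7 = -15] the outer -7 inverts by adding 7. So sub: (-3*((x - 2) + 5)) + 1 = -8.
Step 3. [(-3*((x - 2) + 5)) + 1 = -8] +1 is outermost — subtract 1 both sides. So sub: -3*((x - 2) + 5) = -9.
Step 4. [-3*((x - 2) + 5) = -9] divide by the outer -3. So div: (x - 2) + 5 = 3.
Step 5. [(x - 2) + 5 = 3] peel the +5: subtract 5 from each side ⇒ sub: x - 2 = -2.
Step 6. [x - 2 = -2] peel the -2: add 2 from each side, so sub: x = 0.

Answer: x ∈ {0}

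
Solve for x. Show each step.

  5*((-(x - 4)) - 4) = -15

Step 1. [5*((-(x - 4)) - 4) = -15] 5·(inner) — divide through by 5, so div: (-(x - 4)) - 4 = -3.
Step 2. [(-(x - 4)) - 4 = -3] the outer -4 inverts by adding 4. So sub: -(x - 4) = 1.
Step 3. [-(x - 4) = 1] flip signs both sides. So neg: x - 4 = -1.
Step 4. [x - 4 = -1] peel the -4: add 4 from each side ⇒ sub: x = 3.

Answer: x ∈ {3}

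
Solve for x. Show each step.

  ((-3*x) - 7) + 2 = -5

Step 1. [((-3*x) - 7) + 2 = -5] +2 is outermost — subtract 2 both sides ⇒ sub: (-3*x) - 7 = -7.
Step 2. [(-3*x) - 7 = -7] peel the -7: add 7 from each side. So sub: -3*x = 0.
Step 3. [-3*x = 0] divide by the outer -3 ⇒ div: x = 0.

Answer: x ∈ {0}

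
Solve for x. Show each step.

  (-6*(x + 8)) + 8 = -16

Step 1. [(-6*(x + 8)) + 8 = -16] 8 comes off first (subtract 8), so sub: -6*(x + 8) = -24.
Step 2. [-6*(x + 8) = -24] divide by the outer -6. So div: x + 8 = 4.
Step 3. [x + 8 = 4] subtract 8: x sits inside (… + 8) ⇒ sub: x = -4.

Answer: x ∈ {-4}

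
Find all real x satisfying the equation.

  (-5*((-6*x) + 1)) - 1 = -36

Step 1. [(-5*((-6*x) + 1)) - 1 = -36] add 1: x sits inside (… - 1) ⇒ sub: -5*((-6*x) + 1) = -35.
Step 2. [-5*((-6*x) + 1) = -35] LHS = -5·(…); ÷-5 both sides ⇒ div: (-6*x) + 1 = 7.
Step 3. [(-6*x) + 1 = 7] 1 comes off first (subtract 1). So sub: -6*x = 6.
Step 4. [-6*x = 6] leading coefficient -6: divide by -6, so div: x = -1.

Answer: x ∈ {-1}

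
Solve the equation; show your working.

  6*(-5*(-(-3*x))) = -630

Step 1. [6*(-5*(-(-3*x))) = -630] divide by the outer 6 ⇒ div: -5*(-(-3*x)) = -105.
Step 2. [-5*(-(-3*x)) = -105] LHS = -5·(…); ÷-5 both sides ⇒ div: -(-3*x) = 21.
Step 3. [-(-3*x) = 21] flip signs both sides. So neg: -3*x = -21.
Step 4. [-3*x = -21] LHS = -3·(…); ÷-3 both sides ⇒ div: x = 7.

Answer: x ∈ {7}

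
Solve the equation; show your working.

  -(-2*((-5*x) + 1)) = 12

Step 1. [-(-2*((-5*x) + 1)) = 12] leading − — multiply by −1. So neg: -2*((-5*x) + 1) = -12.
Step 2. [-2*((-5*x) + 1) = -12] leading coefficient -2: divide by -2. So div: (-5*x) + 1 = 6.
Step 3. [(-5*x) + 1 = 6] subtract 1: x sits inside (… + 1), so sub: -5*x = 5.
Step 4. [-5*x = 5] -5·(inner) — divide through by -5. So div: x = -1.

Answer: x ∈ {-1}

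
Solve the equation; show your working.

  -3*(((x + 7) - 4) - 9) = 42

Step 1. [-3*(((x + 7) - 4) - 9) = 42] LHS = -3·(…); ÷-3 both sides ⇒ div: ((x + 7) - 4) - 9 = -14.
Step 2. [((x + 7) - 4) - 9 = -14] peel the -9: add 9 from each side ⇒ sub: (x + 7) - 4 = -5.
Step 3. [(x + 7) - 4 = -5] 4 comes off first (add 4). So sub: x + 7 = -1.
Step 4. [x + 7 = -1] 7 comes off first (subtract 7), so sub: x = -8.

Answer: x ∈ {-8}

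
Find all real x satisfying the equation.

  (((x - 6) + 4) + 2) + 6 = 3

Step 1. [(((x - 6) + 4) + 2) + 6 = 3] the outer +6 inverts by subtracting 6. So sub: ((x - 6) + 4) + 2 = -3.
Step 2. [((x - 6) + 4) + 2 = -3] subtract 2: x sits inside (… + 2). So sub: (x - 6) + 4 = -5.
Step 3. [(x - 6) + 4 = -5] subtract 4: x sits inside (… + 4) ⇒ sub: x - 6 = -9.
Step 4. [x - 6 = -9] the outer -6 inverts by adding 6 ⇒ sub: x = -3.

Answer: x ∈ {-3}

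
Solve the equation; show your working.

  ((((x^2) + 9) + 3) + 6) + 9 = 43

Step 1. [((((x^2) + 9) + 3) + 6) + 9 = 43] +9 is outermost — subtract 9 both sides, so sub: (((x^2) + 9) + 3) + 6 = 34.
Step 2. [(((x^2) + 9) + 3) + 6 = 34] +6 is outermost — subtract 6 both sides ⇒ sub: ((x^2) + 9) + 3 = 28.
Step 3. [((x^2) + 9) + 3 = 28] the outer +3 inverts by subtracting 3. So sub: (x^2) + 9 = 25.
Step 4. [(x^2) + 9 = 25] the outer +9 inverts by subtracting 9. So sub: x^2 = 16.
Step 5. [x^2 = 16] √ both sides: 16 ≥ 0 gives two branches. So sqrt: x = 4 or -4.

Answer: x ∈ {-4, 4}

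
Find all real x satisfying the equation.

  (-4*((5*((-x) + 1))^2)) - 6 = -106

Step 1. [(-4*((5*((-x) + 1))^2)) - 6 = -106] the outer -6 inverts by adding 6, so sub: -4*((5*((-x) + 1))^2) = -100.
Step 2. [-4*((5*((-x) + 1))^2) = -100] -4·(inner) — divide through by -4. So div: (5*((-x) + 1))^2 = 25.
Step 3. [(5*((-x) + 1))^2 = 25] LHS squared, RHS 25 ≥ 0: apply √ (±), so sqrt: 5*((-x) + 1) = 5 or -5.
Step 4. [5*((-x) + 1) = 5 or -5] divide by the outer 5 ⇒ div: (-x) + 1 = 1 or -1.
Step 5. [(-x) + 1 = 1 or -1] the outer +1 inverts by subtracting 1, so sub: -x = 0 or -2.
Step 6. [-x = 0 or -2] flip signs both sides, so neg: x = 0 or 2.

Answer: x ∈ {0, 2}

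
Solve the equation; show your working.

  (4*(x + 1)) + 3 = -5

Step 1. [(4*(x + 1)) + 3 = -5] peel the +3: subtract 3 from each side. So sub: 4*(x + 1) = -8.
Step 2. [4*(x + 1) = -8] leading coefficient 4: divide by 4. So div: x + 1 = -2.
Step 3. [x + 1 = -2] +1 is outermost — subtract 1 both sides, so sub: x = -3.

Answer: x ∈ {-3}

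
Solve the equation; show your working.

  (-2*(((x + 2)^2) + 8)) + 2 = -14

Step 1. [(-2*(((x + 2)^2) + 8)) + 2 = -14] peel the +2: subtract 2 from each side, so sub: -2*(((x + 2)^2) + 8) = -16.
Step 2. [-2*(((x + 2)^2) + 8) = -16] -2 out front; divide by -2 ⇒ div: ((x + 2)^2) + 8 = 8.
Step 3. [((x + 2)^2) + 8 = 8] +8 is outermost — subtract 8 both sides, so sub: (x + 2)^2 = 0.
Step 4. [(x + 2)^2 = 0] √ both sides: 0 ≥ 0 gives two branches ⇒ sqrt: x + 2 = 0.
Step 5. [x + 2 = 0] 2 comes off first (subtract 2), so sub: x = -2.

Answer: x ∈ {-2}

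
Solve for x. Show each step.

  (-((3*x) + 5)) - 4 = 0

Step 1. [(-((3*x) + 5)) - 4 = 0] the outer -4 inverts by adding 4, so sub: -((3*x) + 5) = 4.
Step 2. [-((3*x) + 5) = 4] flip signs both sides, so neg: (3*x) + 5 = -4.
Step 3. [(3*x) + 5 = -4] peel the +5: subtract 5 from each side, so sub: 3*x = -9.
Step 4. [3*x = -9] divide by the outer 3. So div: x = -3.

Answer: x ∈ {-3}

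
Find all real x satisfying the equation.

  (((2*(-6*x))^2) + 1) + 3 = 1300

Step 1. [(((2*(-6*x))^2) + 1) + 3 = 1300] subtract 3: x sits inside (… + 3). So sub: ((2*(-6*x))^2) + 1 = 1297.
Step 2. [((2*(-6*x))^2) + 1 = 1297] 1 comes off first (subtract 1). So sub: (2*(-6*x))^2 = 1296.
Step 3. [(2*(-6*x))^2 = 1296] LHS squared, RHS 1296 ≥ 0: apply √ (±), so sqrt: 2*(-6*x) = 36 or -36.
Step 4. [2*(-6*x) = 36 or -36] LHS = 2·(…); ÷2 both sides ⇒ div: -6*x = 18 or -18.
Step 5. [-6*x = 18 or -18] leading coefficient -6: divide by -6. So div: x = -3 or 3.

Answer: x ∈ {-3, 3}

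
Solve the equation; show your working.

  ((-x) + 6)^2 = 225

Step 1. [((-x) + 6)^2 = 225] 225 ≥ 0, LHS is (·)² — take ±√. So sqrt: (-x) + 6 = 15 or -15.
Step 2. [(-x) + 6 = 15 or -15] peel the +6: subtract 6 from each side, so sub: -x = 9 or -21.
Step 3. [-x = 9 or -21] flip signs both sides ⇒ neg: x = -9 or 21.

Answer: x ∈ {-9, 21}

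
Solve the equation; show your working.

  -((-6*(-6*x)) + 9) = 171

Step 1. [-((-6*(-6*x)) + 9) = 171] flip signs both sides, so neg: (-6*(-6*x)) + 9 = -171.
Step 2. [(-6*(-6*x)) + 9 = -171] the outer +9 inverts by subtracting 9, so sub: -6*(-6*x) = -180.
Step 3. [-6*(-6*x) = -180] -6 out front; divide by -6 ⇒ div: -6*x = 30.
Step 4. [-6*x = 30] LHS = -6·(…); ÷-6 both sides, so div: x = -5.

Answer: x ∈ {-5}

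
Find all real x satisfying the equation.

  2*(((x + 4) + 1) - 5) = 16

Step 1. [2*(((x + 4) + 1) - 5) = 16] LHS = 2·(…); ÷2 both sides, so div: ((x + 4) + 1) - 5 = 8.
Step 2. [((x + 4) + 1) - 5 = 8] peel the -5: add 5 from each side. So sub: (x + 4) + 1 = 13.
Step 3. [(x + 4) + 1 = 13] the outer +1 inverts by subtracting 1 ⇒ sub: x + 4 = 12.
Step 4. [x + 4 = 12] +4 is outermost — subtract 4 both sides, so sub: x = 8.

Answer: x ∈ {8}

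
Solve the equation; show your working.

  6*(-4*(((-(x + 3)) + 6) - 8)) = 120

Step 1. [6*(-4*(((-(x + 3)) + 6) - 8)) = 120] leading coefficient 6: divide by 6, so div: -4*(((-(x + 3)) + 6) - 8) = 20.
Step 2. [-4*(((-(x + 3)) + 6) - 8) = 20] leading coefficient -4: divide by -4. So div: ((-(x + 3)) + 6) - 8 = -5.
Step 3. [((-(x + 3)) + 6) - 8 = -5] the outer -8 inverts by adding 8, so sub: (-(x + 3)) + 6 = 3.
Step 4. [(-(x + 3)) + 6 = 3] +6 is outermost — subtract 6 both sides ⇒ sub: -(x + 3) = -3.
Step 5. [-(x + 3) = -3] flip signs both sides. So neg: x + 3 = 3.
Step 6. [x + 3 = 3] subtract 3: x sits inside (… + 3). So sub: x = 0.

Answer: x ∈ {0}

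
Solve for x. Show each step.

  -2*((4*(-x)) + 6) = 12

Step 1. [-2*((4*(-x)) + 6) = 12] LHS = -2·(…); ÷-2 both sides, so div: (4*(-x)) + 6 = -6.
Step 2. [(4*(-x)) + 6 = -6] peel the +6: subtract 6 from each side, so sub: 4*(-x) = -12.
Step 3. [4*(-x) = -12] 4·(inner) — divide through by 4, so div: -x = -3.
Step 4. [-x = -3] leading − — multiply by −1, so neg: x = 3.

Answer: x ∈ {3}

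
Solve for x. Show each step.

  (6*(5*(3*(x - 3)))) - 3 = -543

Step 1. [(6*(5*(3*(x - 3)))) - 3 = -543] add 3: x sits inside (… - 3) ⇒ sub: 6*(5*(3*(x - 3))) = -540.
Step 2. [6*(5*(3*(x - 3))) = -540] 6·(inner) — divide through by 6 ⇒ div: 5*(3*(x - 3)) = -90.
Step 3. [5*(3*(x - 3)) = -90] 5·(inner) — divide through by 5. So div: 3*(x - 3) = -18.
Step 4. [3*(x - 3) = -18] leading coefficient 3: divide by 3 ⇒ div: x - 3 = -6.
Step 5. [x - 3 = -6] peel the -3: add 3 from each side. So sub: x = -3.

Answer: x ∈ {-3}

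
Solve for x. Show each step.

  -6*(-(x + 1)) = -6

Step 1. [-6*(-(x + 1)) = -6] divide by the outer -6 ⇒ div: -(x + 1) = 1.
Step 2. [-(x + 1) = 1] leading − — multiply by −1. So neg: x + 1 = -1.
Step 3. [x + 1 = -1] +1 is outermost — subtract 1 both sides. So sub: x = -2.

Answer: x ∈ {-2}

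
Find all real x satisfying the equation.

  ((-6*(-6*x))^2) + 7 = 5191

Step 1. [((-6*(-6*x))^2) + 7 = 5191] +7 is outermost — subtract 7 both sides ⇒ sub: (-6*(-6*x))^2 = 5184.
Step 2. [(-6*(-6*x))^2 = 5184] LHS squared, RHS 5184 ≥ 0: apply √ (±). So sqrt: -6*(-6*x) = 72 or -72.
Step 3. [-6*(-6*x) = 72 or -72] LHS = -6·(…); ÷-6 both sides ⇒ div: -6*x = -12 or 12.
Step 4. [-6*x = -12 or 12] -6 out front; divide by -6, so div: x = 2 or -2.

Answer: x ∈ {-2, 2}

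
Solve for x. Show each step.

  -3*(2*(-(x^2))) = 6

Step 1. [-3*(2*(-(x^2))) = 6] leading coefficient -3: divide by -3 ⇒ div: 2*(-(x^2)) = -2.
Step 2. [2*(-(x^2)) = -2] LHS = 2·(…); ÷2 both sides. So div: -(x^2) = -1.
Step 3. [-(x^2) = -1] leading − — multiply by −1 ⇒ neg: x^2 = 1.
Step 4. [x^2 = 1] √ both sides: 1 ≥ 0 gives two branches ⇒ sqrt: x = 1 or -1.

Answer: x ∈ {-1, 1}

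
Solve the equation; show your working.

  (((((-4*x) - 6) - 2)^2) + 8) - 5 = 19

Step 1. [(((((-4*x) - 6) - 2)^2) + 8) - 5 = 19] 5 comes off first (add 5) ⇒ sub: ((((-4*x) - 6) - 2)^2) + 8 = 24.
Step 2. [((((-4*x) - 6) - 2)^2) + 8 = 24] peel the +8: subtract 8 from each side ⇒ sub: (((-4*x) - 6) - 2)^2 = 16.
Step 3. [(((-4*x) - 6) - 2)^2 = 16] LHS squared, RHS 16 ≥ 0: apply √ (±), so sqrt: ((-4*x) - 6) - 2 = 4 or -4.
Step 4. [((-4*x) - 6) - 2 = 4 or -4] add 2: x sits inside (… - 2) ⇒ sub: (-4*x) - 6 = 6 or -2.
Step 5. [(-4*x) - 6 = 6 or -2] 6 comes off first (add 6). So sub: -4*x = 12 or 4.
Step 6. [-4*x = 12 or 4] divide by the outer -4 ⇒ div: x = -3 or -1.

Answer: x ∈ {-3, -1}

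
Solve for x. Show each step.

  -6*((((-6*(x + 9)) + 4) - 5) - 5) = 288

Step 1. [-6*((((-6*(x + 9)) + 4) - 5) - 5) = 288] LHS = -6·(…); ÷-6 both sides, so div: (((-6*(x + 9)) + 4) - 5) - 5 = -48.
Step 2. [(((-6*(x + 9)) + 4) - 5) - 5 = -48] peel the -5: add 5 from each side, so sub: ((-6*(x + 9)) + 4) - 5 = -43.
Step 3. [((-6*(x + 9)) + 4) - 5 = -43] peel the -5: add 5 from each side. So sub: (-6*(x + 9)) + 4 = -38.
Step 4. [(-6*(x + 9)) + 4 = -38] 4 comes off first (subtract 4), so sub: -6*(x + 9) = -42.
Step 5. [-6*(x + 9) = -42] -6·(inner) — divide through by -6, so div: x + 9 = 7.
Step 6. [x + 9 = 7] +9 is outermost — subtract 9 both sides. So sub: x = -2.

Answer: x ∈ {-2}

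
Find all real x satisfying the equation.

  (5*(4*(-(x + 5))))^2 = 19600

Step 1. [(5*(4*(-(x + 5))))^2 = 19600] √ both sides: 19600 ≥ 0 gives two branches ⇒ sqrt: 5*(4*(-(x + 5))) = 140 or -140.
Step 2. [5*(4*(-(x + 5))) = 140 or -140] 5 out front; divide by 5. So div: 4*(-(x + 5)) = 28 or -28.
Step 3. [4*(-(x + 5)) = 28 or -28] 4·(inner) — divide through by 4 ⇒ div: -(x + 5) = 7 or -7.
Step 4. [-(x + 5) = 7 or -7] flip signs both sides ⇒ neg: x + 5 = -7 or 7.
Step 5. [x + 5 = -7 or 7] peel the +5: subtract 5 from each side, so sub: x = -12 or 2.

Answer: x ∈ {-12, 2}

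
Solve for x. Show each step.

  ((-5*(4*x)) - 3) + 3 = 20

Step 1. [((-5*(4*x)) - 3) + 3 = 20] 3 comes off first (subtract 3). So sub: (-5*(4*x)) - 3 = 17.
Step 2. [(-5*(4*x)) - 3 = 17] add 3: x sits inside (… - 3) ⇒ sub: -5*(4*x) = 20.
Step 3. [-5*(4*x) = 20] LHS = -5·(…); ÷-5 both sides, so div: 4*x = -4.
Step 4. [4*x = -4] LHS = 4·(…); ÷4 both sides ⇒ div: x = -1.

Answer: x ∈ {-1}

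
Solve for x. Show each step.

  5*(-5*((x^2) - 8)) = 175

Step 1. [5*(-5*((x^2) - 8)) = 175] 5·(inner) — divide through by 5 ⇒ div: -5*((x^2) - 8) = 35.
Step 2. [-5*((x^2) - 8) = 35] LHS = -5·(…); ÷-5 both sides ⇒ div: (x^2) - 8 = -7.
Step 3. [(x^2) - 8 = -7] -8 is outermost — add 8 both sides, so sub: x^2 = 1.
Step 4. [x^2 = 1] √ both sides: 1 ≥ 0 gives two branches, so sqrt: x = 1 or -1.

Answer: x ∈ {-1, 1}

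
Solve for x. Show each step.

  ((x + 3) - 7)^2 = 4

Step 1. [((x + 3) - 7)^2 = 4] 4 ≥ 0, LHS is (·)² — take ±√. So sqrt: (x + 3) - 7 = 2 or -2.
Step 2. [(x + 3) - 7 = 2 or -2] peel the -7: add 7 from each side. So sub: x + 3 = 9 or 5.
Step 3. [x + 3 = 9 or 5] subtract 3: x sits inside (… + 3), so sub: x = 6 or 2.

Answer: x ∈ {2, 6}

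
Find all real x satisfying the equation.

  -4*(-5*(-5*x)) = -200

Step 1. [-4*(-5*(-5*x)) = -200] -4·(inner) — divide through by -4. So div: -5*(-5*x) = 50.
Step 2. [-5*(-5*x) = 50] -5 out front; divide by -5, so div: -5*x = -10.
Step 3. [-5*x = -10] -5 out front; divide by -5, so div: x = 2.

Answer: x ∈ {2}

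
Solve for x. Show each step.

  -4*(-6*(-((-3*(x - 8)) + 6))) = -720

Step 1. [-4*(-6*(-((-3*(x - 8)) + 6))) = -720] LHS = -4·(…); ÷-4 both sides, so div: -6*(-((-3*(x - 8)) + 6)) = 180.
Step 2. [-6*(-((-3*(x - 8)) + 6)) = 180] divide by the outer -6. So div: -((-3*(x - 8)) + 6) = -30.
Step 3. [-((-3*(x - 8)) + 6) = -30] flip signs both sides ⇒ neg: (-3*(x - 8)) + 6 = 30.
Step 4. [(-3*(x - 8)) + 6 = 30] common factor -3 (LHS and 30) — divide through. So factor: (x - 8) - 2 = -10.
Step 5. [(x - 8) - 2 = -10] add 2: x sits inside (… - 2), so sub: x - 8 = -8.
Step 6. [x - 8 = -8] peel the -8: add 8 from each side. So sub: x = 0.

Answer: x ∈ {0}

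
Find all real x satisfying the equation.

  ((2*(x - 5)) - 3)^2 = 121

Step 1. [((2*(x - 5)) - 3)^2 = 121] LHS squared, RHS 121 ≥ 0: apply √ (±) ⇒ sqrt: (2*(x - 5)) - 3 = 11 or -11.
Step 2. [(2*(x - 5)) - 3 = 11 or -11] -3 is outermost — add 3 both sides ⇒ sub: 2*(x - 5) = 14 or -8.
Step 3. [2*(x - 5) = 14 or -8] divide by the outer 2. So div: x - 5 = 7 or -4.
Step 4. [x - 5 = 7 or -4] peel the -5: add 5 from each side ⇒ sub: x = 12 or 1.

Answer: x ∈ {1, 12}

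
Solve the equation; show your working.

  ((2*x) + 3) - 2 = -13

Step 1. [((2*x) + 3) - 2 = -13] the outer -2 inverts by adding 2. So sub: (2*x) + 3 = -11.
Step 2. [(2*x) + 3 = -11] the outer +3 inverts by subtracting 3, so sub: 2*x = -14.
Step 3. [2*x = -14] leading coefficient 2: divide by 2. So div: x = -7.

Answer: x ∈ {-7}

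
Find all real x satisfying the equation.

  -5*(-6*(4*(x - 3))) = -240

Step 1. [-5*(-6*(4*(x - 3))) = -240] divide by the outer -5, so div: -6*(4*(x - 3)) = 48.
Step 2. [-6*(4*(x - 3)) = 48] -6 out front; divide by -6, so div: 4*(x - 3) = -8.
Step 3. [4*(x - 3) = -8] leading coefficient 4: divide by 4 ⇒ div: x - 3 = -2.
Step 4. [x - 3 = -2] the outer -3 inverts by adding 3. So sub: x = 1.

Answer: x ∈ {1}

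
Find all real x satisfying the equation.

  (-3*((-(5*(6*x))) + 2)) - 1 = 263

Step 1. [(-3*((-(5*(6*x))) + 2)) - 1 = 263] peel the -1: add 1 from each side ⇒ sub: -3*((-(5*(6*x))) + 2) = 264.
Step 2. [-3*((-(5*(6*x))) + 2) = 264] -3·(inner) — divide through by -3. So div: (-(5*(6*x))) + 2 = -88.
Step 3. [(-(5*(6*x))) + 2 = -88] +2 is outermost — subtract 2 both sides. So sub: -(5*(6*x)) = -90.
Step 4. [-(5*(6*x)) = -90] flip signs both sides ⇒ neg: 5*(6*x) = 90.
Step 5. [5*(6*x) = 90] 5 out front; divide by 5 ⇒ div: 6*x = 18.
Step 6. [6*x = 18] 6 out front; divide by 6 ⇒ div: x = 3.

Answer: x ∈ {3}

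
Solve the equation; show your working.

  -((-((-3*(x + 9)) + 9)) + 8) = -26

Step 1. [-((-((-3*(x + 9)) + 9)) + 8) = -26] LHS negated; negate both sides, so neg: (-((-3*(x + 9)) + 9)) + 8 = 26.
Step 2. [(-((-3*(x + 9)) + 9)) + 8 = 26] subtract 8: x sits inside (… + 8) ⇒ sub: -((-3*(x + 9)) + 9) = 18.
Step 3. [-((-3*(x + 9)) + 9) = 18] LHS negated; negate both sides, so neg: (-3*(x + 9)) + 9 = -18.
Step 4. [(-3*(x + 9)) + 9 = -18] -3 divides every term; factor it out. So factor: (x + 9) - 3 = 6.
Step 5. [(x + 9) - 3 = 6] the outer -3 inverts by adding 3. So sub: x + 9 = 9.
Step 6. [x + 9 = 9] 9 comes off first (subtract 9) ⇒ sub: x = 0.

Answer: x ∈ {0}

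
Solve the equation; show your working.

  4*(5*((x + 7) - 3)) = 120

Step 1. [4*(5*((x + 7) - 3)) = 120] LHS = 4·(…); ÷4 both sides. So div: 5*((x + 7) - 3) = 30.
Step 2. [5*((x + 7) - 3) = 30] divide by the outer 5. So div: (x + 7) - 3 = 6.
Step 3. [(x + 7) - 3 = 6] peel the -3: add 3 from each side, so sub: x + 7 = 9.
Step 4. [x + 7 = 9] +7 is outermost — subtract 7 both sides. So sub: x = 2.

Answer: x ∈ {2}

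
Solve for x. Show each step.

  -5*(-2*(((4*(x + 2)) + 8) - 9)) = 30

Step 1. [-5*(-2*(((4*(x + 2)) + 8) - 9)) = 30] leading coefficient -5: divide by -5, so div: -2*(((4*(x + 2)) + 8) - 9) = -6.
Step 2. [-2*(((4*(x + 2)) + 8) - 9) = -6] -2·(inner) — divide through by -2, so div: ((4*(x + 2)) + 8) - 9 = 3.
Step 3. [((4*(x + 2)) + 8) - 9 = 3] -9 is outermost — add 9 both sides ⇒ sub: (4*(x + 2)) + 8 = 12.
Step 4. [(4*(x + 2)) + 8 = 12] common factor 4 (LHS and 12) — divide through ⇒ factor: (x + 2) + 2 = 3.
Step 5. [(x + 2) + 2 = 3] subtract 2: x sits inside (… + 2), so sub: x + 2 = 1.
Step 6. [x + 2 = 1] +2 is outermost — subtract 2 both sides ⇒ sub: x = -1.

Answer: x ∈ {-1}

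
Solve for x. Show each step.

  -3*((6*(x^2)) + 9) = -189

Step 1. [-3*((6*(x^2)) + 9) = -189] divide by the outer -3. So div: (6*(x^2)) + 9 = 63.
Step 2. [(6*(x^2)) + 9 = 63] +9 is outermost — subtract 9 both sides, so sub: 6*(x^2) = 54.
Step 3. [6*(x^2) = 54] 6·(inner) — divide through by 6, so div: x^2 = 9.
Step 4. [x^2 = 9] LHS squared, RHS 9 ≥ 0: apply √ (±) ⇒ sqrt: x = 3 or -3.

Answer: x ∈ {-3, 3}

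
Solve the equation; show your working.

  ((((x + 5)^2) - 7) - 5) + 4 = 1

Step 1. [((((x + 5)^2) - 7) - 5) + 4 = 1] subtract 4: x sits inside (… + 4), so sub: (((x + 5)^2) - 7) - 5 = -3.
Step 2. [(((x + 5)^2) - 7) - 5 = -3] -5 is outermost — add 5 both sides ⇒ sub: ((x + 5)^2) - 7 = 2.
Step 3. [((x + 5)^2) - 7 = 2] 7 comes off first (add 7). So sub: (x + 5)^2 = 9.
Step 4. [(x + 5)^2 = 9] √ both sides: 9 ≥ 0 gives two branches. So sqrt: x + 5 = 3 or -3.
Step 5. [x + 5 = 3 or -3] +5 is outermost — subtract 5 both sides ⇒ sub: x = -2 or -8.

Answer: x ∈ {-8, -2}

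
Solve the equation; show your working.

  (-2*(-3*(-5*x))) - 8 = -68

Step 1. [(-2*(-3*(-5*x))) - 8 = -68] -2 divides every term; factor it out ⇒ factor: (-3*(-5*x)) + 4 = 34.
Step 2. [(-3*(-5*x)) + 4 = 34] +4 is outermost — subtract 4 both sides ⇒ sub: -3*(-5*x) = 30.
Step 3. [-3*(-5*x) = 30] LHS = -3·(…); ÷-3 both sides ⇒ div: -5*x = -10.
Step 4. [-5*x = -10] -5 out front; divide by -5 ⇒ div: x = 2.

Answer: x ∈ {2}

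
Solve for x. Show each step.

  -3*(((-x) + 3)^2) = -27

Step 1. [-3*(((-x) + 3)^2) = -27] -3·(inner) — divide through by -3 ⇒ div: ((-x) + 3)^2 = 9.
Step 2. [((-x) + 3)^2 = 9] √ both sides: 9 ≥ 0 gives two branches ⇒ sqrt: (-x) + 3 = 3 or -3.
Step 3. [(-x) + 3 = 3 or -3] +3 is outermost — subtract 3 both sides. So sub: -x = 0 or -6.
Step 4. [-x = 0 or -6] flip signs both sides. So neg: x = 0 or 6.

Answer: x ∈ {0, 6}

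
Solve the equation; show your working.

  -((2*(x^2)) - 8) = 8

Step 1. [-((2*(x^2)) - 8) = 8] leading − — multiply by −1. So neg: (2*(x^2)) - 8 = -8.
Step 2. [(2*(x^2)) - 8 = -8] 2 divides every term; factor it out ⇒ factor: (x^2) - 4 = -4.
Step 3. [(x^2) - 4 = -4] 4 comes off first (add 4) ⇒ sub: x^2 = 0.
Step 4. [x^2 = 0] LHS squared, RHS 0 ≥ 0: apply √ (±). So sqrt: x = 0.

Answer: x ∈ {0}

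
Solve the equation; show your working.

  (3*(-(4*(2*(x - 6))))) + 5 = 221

Step 1. [(3*(-(4*(2*(x - 6))))) + 5 = 221] peel the +5: subtract 5 from each side. So sub: 3*(-(4*(2*(x - 6)))) = 216.
Step 2. [3*(-(4*(2*(x - 6)))) = 216] leading coefficient 3: divide by 3. So div: -(4*(2*(x - 6))) = 72.
Step 3. [-(4*(2*(x - 6))) = 72] LHS negated; negate both sides, so neg: 4*(2*(x - 6)) = -72.
Step 4. [4*(2*(x - 6)) = -72] 4·(inner) — divide through by 4, so div: 2*(x - 6) = -18.
Step 5. [2*(x - 6) = -18] LHS = 2·(…); ÷2 both sides, so div: x - 6 = -9.
Step 6. [x - 6 = -9] the outer -6 inverts by adding 6. So sub: x = -3.

Answer: x ∈ {-3}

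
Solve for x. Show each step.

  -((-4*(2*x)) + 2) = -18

Step 1. [-((-4*(2*x)) + 2) = -18] LHS negated; negate both sides ⇒ neg: (-4*(2*x)) + 2 = 18.
Step 2. [(-4*(2*x)) + 2 = 18] the outer +2 inverts by subtracting 2, so sub: -4*(2*x) = 16.
Step 3. [-4*(2*x) = 16] -4 out front; divide by -4 ⇒ div: 2*x = -4.
Step 4. [2*x = -4] 2 out front; divide by 2, so div: x = -2.

Answer: x ∈ {-2}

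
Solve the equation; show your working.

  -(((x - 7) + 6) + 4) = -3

Step 1. [-(((x - 7) + 6) + 4) = -3] LHS negated; negate both sides, so neg: ((x - 7) + 6) + 4 = 3.
Step 2. [((x - 7) + 6) + 4 = 3] the outer +4 inverts by subtracting 4, so sub: (x - 7) + 6 = -1.
Step 3. [(x - 7) + 6 = -1] subtract 6: x sits inside (… + 6). So sub: x - 7 = -7.
Step 4. [x - 7 = -7] add 7: x sits inside (… - 7). So sub: x = 0.

Answer: x ∈ {0}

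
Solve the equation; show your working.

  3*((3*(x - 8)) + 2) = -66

Step 1. [3*((3*(x - 8)) + 2) = -66] 3 out front; divide by 3 ⇒ div: (3*(x - 8)) + 2 = -22.
Step 2. [(3*(x - 8)) + 2 = -22] +2 is outermost — subtract 2 both sides. So sub: 3*(x - 8) = -24.
Step 3. [3*(x - 8) = -24] divide by the outer 3 ⇒ div: x - 8 = -8.
Step 4. [x - 8 = -8] peel the -8: add 8 from each side ⇒ sub: x = 0.

Answer: x ∈ {0}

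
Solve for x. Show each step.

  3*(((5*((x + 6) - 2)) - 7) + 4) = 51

Step 1. [3*(((5*((x + 6) - 2)) - 7) + 4) = 51] 3 out front; divide by 3, so div: ((5*((x + 6) - 2)) - 7) + 4 = 17.
Step 2. [((5*((x + 6) - 2)) - 7) + 4 = 17] 4 comes off first (subtract 4), so sub: (5*((x + 6) - 2)) - 7 = 13.
Step 3. [(5*((x + 6) - 2)) - 7 = 13] peel the -7: add 7 from each side ⇒ sub: 5*((x + 6) - 2) = 20.
Step 4. [5*((x + 6) - 2) = 20] 5 out front; divide by 5 ⇒ div: (x + 6) - 2 = 4.
Step 5. [(x + 6) - 2 = 4] add 2: x sits inside (… - 2). So sub: x + 6 = 6.
Step 6. [x + 6 = 6] subtract 6: x sits inside (… + 6), so sub: x = 0.

Answer: x ∈ {0}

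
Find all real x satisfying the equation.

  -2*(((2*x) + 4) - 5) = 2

Step 1. [-2*(((2*x) + 4) - 5) = 2] divide by the outer -2. So div: ((2*x) + 4) - 5 = -1.
Step 2. [((2*x) + 4) - 5 = -1] add 5: x sits inside (… - 5), so sub: (2*x) + 4 = 4.
Step 3. [(2*x) + 4 = 4] 2 divides every term; factor it out. So factor: x + 2 = 2.
Step 4. [x + 2 = 2] +2 is outermost — subtract 2 both sides. So sub: x = 0.

Answer: x ∈ {0}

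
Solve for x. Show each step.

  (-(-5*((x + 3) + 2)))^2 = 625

Step 1. [(-(-5*((x + 3) + 2)))^2 = 625] 625 ≥ 0, LHS is (·)² — take ±√. So sqrt: -(-5*((x + 3) + 2)) = 25 or -25.
Step 2. [-(-5*((x + 3) + 2)) = 25 or -25] flip signs both sides ⇒ neg: -5*((x + 3) + 2) = -25 or 25.
Step 3. [-5*((x + 3) + 2) = -25 or 25] divide by the outer -5. So div: (x + 3) + 2 = 5 or -5.
Step 4. [(x + 3) + 2 = 5 or -5] subtract 2: x sits inside (… + 2). So sub: x + 3 = 3 or -7.
Step 5. [x + 3 = 3 or -7] the outer +3 inverts by subtracting 3, so sub: x = 0 or -10.

Answer: x ∈ {-10, 0}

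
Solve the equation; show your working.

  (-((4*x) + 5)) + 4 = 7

Step 1. [(-((4*x) + 5)) + 4 = 7] subtract 4: x sits inside (… + 4). So sub: -((4*x) + 5) = 3.
Step 2. [-((4*x) + 5) = 3] LHS negated; negate both sides ⇒ neg: (4*x) + 5 = -3.
Step 3. [(4*x) + 5 = -3] subtract 5: x sits inside (… + 5), so sub: 4*x = -8.
Step 4. [4*x = -8] 4 out front; divide by 4 ⇒ div: x = -2.

Answer: x ∈ {-2}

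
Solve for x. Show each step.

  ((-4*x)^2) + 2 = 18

Step 1. [((-4*x)^2) + 2 = 18] +2 is outermost — subtract 2 both sides. So sub: (-4*x)^2 = 16.
Step 2. [(-4*x)^2 = 16] √ both sides: 16 ≥ 0 gives two branches. So sqrt: -4*x = 4 or -4.
Step 3. [-4*x = 4 or -4] leading coefficient -4: divide by -4 ⇒ div: x = -1 or 1.

Answer: x ∈ {-1, 1}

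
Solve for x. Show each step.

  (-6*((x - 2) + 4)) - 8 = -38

Step 1. [(-6*((x - 2) + 4)) - 8 = -38] the outer -8 inverts by adding 8, so sub: -6*((x - 2) + 4) = -30.
Step 2. [-6*((x - 2) + 4) = -30] divide by the outer -6. So div: (x - 2) + 4 = 5.
Step 3. [(x - 2) + 4 = 5] subtract 4: x sits inside (… + 4) ⇒ sub: x - 2 = 1.
Step 4. [x - 2 = 1] the outer -2 inverts by adding 2 ⇒ sub: x = 3.

Answer: x ∈ {3}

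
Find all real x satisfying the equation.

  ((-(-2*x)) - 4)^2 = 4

Step 1. [((-(-2*x)) - 4)^2 = 4] LHS squared, RHS 4 ≥ 0: apply √ (±) ⇒ sqrt: (-(-2*x)) - 4 = 2 or -2.
Step 2. [(-(-2*x)) - 4 = 2 or -2] add 4: x sits inside (… - 4). So sub: -(-2*x) = 6 or 2.
Step 3. [-(-2*x) = 6 or 2] leading − — multiply by −1 ⇒ neg: -2*x = -6 or -2.
Step 4. [-2*x = -6 or -2] leading coefficient -2: divide by -2 ⇒ div: x = 3 or 1.

Answer: x ∈ {1, 3}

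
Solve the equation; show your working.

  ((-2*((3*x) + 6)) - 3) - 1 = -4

Step 1. [((-2*((3*x) + 6)) - 3) - 1 = -4] the outer -1 inverts by adding 1, so sub: (-2*((3*x) + 6)) - 3 = -3.
Step 2. [(-2*((3*x) + 6)) - 3 = -3] 3 comes off first (add 3), so sub: -2*((3*x) + 6) = 0.
Step 3. [-2*((3*x) + 6) = 0] -2·(inner) — divide through by -2, so div: (3*x) + 6 = 0.
Step 4. [(3*x) + 6 = 0] subtract 6: x sits inside (… + 6) ⇒ sub: 3*x = -6.
Step 5. [3*x = -6] leading coefficient 3: divide by 3. So div: x = -2.

Answer: x ∈ {-2}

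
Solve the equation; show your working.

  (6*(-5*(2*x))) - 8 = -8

Step 1. [(6*(-5*(2*x))) - 8 = -8] -8 is outermost — add 8 both sides ⇒ sub: 6*(-5*(2*x)) = 0.
Step 2. [6*(-5*(2*x)) = 0] 6 out front; divide by 6 ⇒ div: -5*(2*x) = 0.
Step 3. [-5*(2*x) = 0] leading coefficient -5: divide by -5, so div: 2*x = 0.
Step 4. [2*x = 0] LHS = 2·(…); ÷2 both sides, so div: x = 0.

Answer: x ∈ {0}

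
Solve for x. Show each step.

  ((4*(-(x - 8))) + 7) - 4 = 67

Step 1. [((4*(-(x - 8))) + 7) - 4 = 67] peel the -4: add 4 from each side, so sub: (4*(-(x - 8))) + 7 = 71.
Step 2. [(4*(-(x - 8))) + 7 = 71] the outer +7 inverts by subtracting 7, so sub: 4*(-(x - 8)) = 64.
Step 3. [4*(-(x - 8)) = 64] 4 out front; divide by 4, so div: -(x - 8) = 16.
Step 4. [-(x - 8) = 16] leading − — multiply by −1, so neg: x - 8 = -16.
Step 5. [x - 8 = -16] the outer -8 inverts by adding 8. So sub: x = -8.

Answer: x ∈ {-8}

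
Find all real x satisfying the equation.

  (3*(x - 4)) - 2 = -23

Step 1. [(3*(x - 4)) - 2 = -23] add 2: x sits inside (… - 2) ⇒ sub: 3*(x - 4) = -21.
Step 2. [3*(x - 4) = -21] 3 out front; divide by 3, so div: x - 4 = -7.
Step 3. [x - 4 = -7] add 4: x sits inside (… - 4) ⇒ sub: x = -3.

Answer: x ∈ {-3}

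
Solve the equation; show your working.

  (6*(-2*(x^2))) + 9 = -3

Step 1. [(6*(-2*(x^2))) + 9 = -3] +9 is outermost — subtract 9 both sides, so sub: 6*(-2*(x^2)) = -12.
Step 2. [6*(-2*(x^2)) = -12] 6 out front; divide by 6 ⇒ div: -2*(x^2) = -2.
Step 3. [-2*(x^2) = -2] -2 out front; divide by -2. So div: x^2 = 1.
Step 4. [x^2 = 1] √ both sides: 1 ≥ 0 gives two branches. So sqrt: x = 1 or -1.

Answer: x ∈ {-1, 1}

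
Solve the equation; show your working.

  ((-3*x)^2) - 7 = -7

Step 1. [((-3*x)^2) - 7 = -7] -7 is outermost — add 7 both sides, so sub: (-3*x)^2 = 0.
Step 2. [(-3*x)^2 = 0] 0 ≥ 0, LHS is (·)² — take ±√. So sqrt: -3*x = 0.
Step 3. [-3*x = 0] divide by the outer -3, so div: x = 0.

Answer: x ∈ {0}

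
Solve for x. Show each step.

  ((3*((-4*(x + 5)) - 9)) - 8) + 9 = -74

Step 1. [((3*((-4*(x + 5)) - 9)) - 8) + 9 = -74] subtract 9: x sits inside (… + 9), so sub: (3*((-4*(x + 5)) - 9)) - 8 = -83.
Step 2. [(3*((-4*(x + 5)) - 9)) - 8 = -83] the outer -8 inverts by adding 8, so sub: 3*((-4*(x + 5)) - 9) = -75.
Step 3. [3*((-4*(x + 5)) - 9) = -75] 3 out front; divide by 3. So div: (-4*(x + 5)) - 9 = -25.
Step 4. [(-4*(x + 5)) - 9 = -25] -9 is outermost — add 9 both sides, so sub: -4*(x + 5) = -16.
Step 5. [-4*(x + 5) = -16] leading coefficient -4: divide by -4 ⇒ div: x + 5 = 4.
Step 6. [x + 5 = 4] the outer +5 inverts by subtracting 5, so sub: x = -1.

Answer: x ∈ {-1}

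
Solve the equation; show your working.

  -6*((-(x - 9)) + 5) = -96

Step 1. [-6*((-(x - 9)) + 5) = -96] -6 out front; divide by -6, so div: (-(x - 9)) + 5 = 16.
Step 2. [(-(x - 9)) + 5 = 16] subtract 5: x sits inside (… + 5) ⇒ sub: -(x - 9) = 11.
Step 3. [-(x - 9) = 11] LHS negated; negate both sides. So neg: x - 9 = -11.
Step 4. [x - 9 = -11] add 9: x sits inside (… - 9) ⇒ sub: x = -2.

Answer: x ∈ {-2}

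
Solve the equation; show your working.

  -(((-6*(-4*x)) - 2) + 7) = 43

Step 1. [-(((-6*(-4*x)) - 2) + 7) = 43] leading − — multiply by −1 ⇒ neg: ((-6*(-4*x)) - 2) + 7 = -43.
Step 2. [((-6*(-4*x)) - 2) + 7 = -43] subtract 7: x sits inside (… + 7), so sub: (-6*(-4*x)) - 2 = -50.
Step 3. [(-6*(-4*x)) - 2 = -50] the outer -2 inverts by adding 2. So sub: -6*(-4*x) = -48.
Step 4. [-6*(-4*x) = -48] leading coefficient -6: divide by -6, so div: -4*x = 8.
Step 5. [-4*x = 8] -4 out front; divide by -4 ⇒ div: x = -2.

Answer: x ∈ {-2}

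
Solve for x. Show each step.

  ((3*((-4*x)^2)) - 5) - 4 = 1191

Step 1. [((3*((-4*x)^2)) - 5) - 4 = 1191] -4 is outermost — add 4 both sides, so sub: (3*((-4*x)^2)) - 5 = 1195.
Step 2. [(3*((-4*x)^2)) - 5 = 1195] -5 is outermost — add 5 both sides ⇒ sub: 3*((-4*x)^2) = 1200.
Step 3. [3*((-4*x)^2) = 1200] LHS = 3·(…); ÷3 both sides, so div: (-4*x)^2 = 400.
Step 4. [(-4*x)^2 = 400] 400 ≥ 0, LHS is (·)² — take ±√. So sqrt: -4*x = 20 or -20.
Step 5. [-4*x = 20 or -20] LHS = -4·(…); ÷-4 both sides. So div: x = -5 or 5.

Answer: x ∈ {-5, 5}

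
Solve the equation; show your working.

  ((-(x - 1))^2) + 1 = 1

Step 1. [((-(x - 1))^2) + 1 = 1] +1 is outermost — subtract 1 both sides. So sub: (-(x - 1))^2 = 0.
Step 2. [(-(x - 1))^2 = 0] 0 ≥ 0, LHS is (·)² — take ±√, so sqrt: -(x - 1) = 0.
Step 3. [-(x - 1) = 0] flip signs both sides ⇒ neg: x - 1 = 0.
Step 4. [x - 1 = 0] the outer -1 inverts by adding 1. So sub: x = 1.

Answer: x ∈ {1}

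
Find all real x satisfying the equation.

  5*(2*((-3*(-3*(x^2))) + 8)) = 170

Step 1. [5*(2*((-3*(-3*(x^2))) + 8)) = 170] leading coefficient 5: divide by 5, so div: 2*((-3*(-3*(x^2))) + 8) = 34.
Step 2. [2*((-3*(-3*(x^2))) + 8) = 34] divide by the outer 2, so div: (-3*(-3*(x^2))) + 8 = 17.
Step 3. [(-3*(-3*(x^2))) + 8 = 17] the outer +8 inverts by subtracting 8 ⇒ sub: -3*(-3*(x^2)) = 9.
Step 4. [-3*(-3*(x^2)) = 9] leading coefficient -3: divide by -3. So div: -3*(x^2) = -3.
Step 5. [-3*(x^2) = -3] -3 out front; divide by -3 ⇒ div: x^2 = 1.
Step 6. [x^2 = 1] √ both sides: 1 ≥ 0 gives two branches ⇒ sqrt: x = 1 or -1.

Answer: x ∈ {-1, 1}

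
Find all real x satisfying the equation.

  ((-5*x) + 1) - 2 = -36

Step 1. [((-5*x) + 1) - 2 = -36] add 2: x sits inside (… - 2) ⇒ sub: (-5*x) + 1 = -34.
Step 2. [(-5*x) + 1 = -34] 1 comes off first (subtract 1), so sub: -5*x = -35.
Step 3. [-5*x = -35] LHS = -5·(…); ÷-5 both sides, so div: x = 7.

Answer: x ∈ {7}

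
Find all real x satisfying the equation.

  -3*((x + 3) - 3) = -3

Step 1. [-3*((x + 3) - 3) = -3] leading coefficient -3: divide by -3 ⇒ div: (x + 3) - 3 = 1.
Step 2. [(x + 3) - 3 = 1] add 3: x sits inside (… - 3). So sub: x + 3 = 4.
Step 3. [x + 3 = 4] 3 comes off first (subtract 3) ⇒ sub: x = 1.

Answer: x ∈ {1}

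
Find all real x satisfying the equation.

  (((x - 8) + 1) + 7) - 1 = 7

Step 1. [(((x - 8) + 1) + 7) - 1 = 7] the outer -1 inverts by adding 1. So sub: ((x - 8) + 1) + 7 = 8.
Step 2. [((x - 8) + 1) + 7 = 8] +7 is outermost — subtract 7 both sides ⇒ sub: (x - 8) + 1 = 1.
Step 3. [(x - 8) + 1 = 1] subtract 1: x sits inside (… + 1), so sub: x - 8 = 0.
Step 4. [x - 8 = 0] 8 comes off first (add 8), so sub: x = 8.

Answer: x ∈ {8}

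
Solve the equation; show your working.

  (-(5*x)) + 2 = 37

Step 1. [(-(5*x)) + 2 = 37] subtract 2: x sits inside (… + 2), so sub: -(5*x) = 35.
Step 2. [-(5*x) = 35] flip signs both sides ⇒ neg: 5*x = -35.
Step 3. [5*x = -35] divide by the outer 5. So div: x = -7.

Answer: x ∈ {-7}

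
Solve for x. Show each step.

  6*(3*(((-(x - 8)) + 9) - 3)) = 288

Step 1. [6*(3*(((-(x - 8)) + 9) - 3)) = 288] divide by the outer 6 ⇒ div: 3*(((-(x - 8)) + 9) - 3) = 48.
Step 2. [3*(((-(x - 8)) + 9) - 3) = 48] divide by the outer 3, so div: ((-(x - 8)) + 9) - 3 = 16.
Step 3. [((-(x - 8)) + 9) - 3 = 16] the outer -3 inverts by adding 3. So sub: (-(x - 8)) + 9 = 19.
Step 4. [(-(x - 8)) + 9 = 19] the outer +9 inverts by subtracting 9. So sub: -(x - 8) = 10.
Step 5. [-(x - 8) = 10] leading − — multiply by −1 ⇒ neg: x - 8 = -10.
Step 6. [x - 8 = -10] -8 is outermost — add 8 both sides. So sub: x = -2.

Answer: x ∈ {-2}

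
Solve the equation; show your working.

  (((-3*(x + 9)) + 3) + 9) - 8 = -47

Step 1. [(((-3*(x + 9)) + 3) + 9) - 8 = -47] add 8: x sits inside (… - 8) ⇒ sub: ((-3*(x + 9)) + 3) + 9 = -39.
Step 2. [((-3*(x + 9)) + 3) + 9 = -39] +9 is outermost — subtract 9 both sides ⇒ sub: (-3*(x + 9)) + 3 = -48.
Step 3. [(-3*(x + 9)) + 3 = -48] -3 | LHS and -3 | -48: pull -3 out. So factor: (x + 9) - 1 = 16.
Step 4. [(x + 9) - 1 = 16] the outer -1 inverts by adding 1, so sub: x + 9 = 17.
Step 5. [x + 9 = 17] peel the +9: subtract 9 from each side. So sub: x = 8.

Answer: x ∈ {8}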